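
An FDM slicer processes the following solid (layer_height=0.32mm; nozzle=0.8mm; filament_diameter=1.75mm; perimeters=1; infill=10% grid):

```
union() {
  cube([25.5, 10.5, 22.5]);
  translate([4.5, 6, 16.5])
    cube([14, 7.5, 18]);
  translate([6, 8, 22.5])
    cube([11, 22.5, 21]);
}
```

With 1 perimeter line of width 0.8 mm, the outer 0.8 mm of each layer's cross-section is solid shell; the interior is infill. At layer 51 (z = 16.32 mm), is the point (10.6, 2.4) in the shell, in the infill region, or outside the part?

At z = 16.32 mm: the 25.5×10.5 cube contributes its full rectangle; the cube at (4.5, 6) does not reach this height (z outside [16.5, 34.5]); the cube at (6, 8) is not intersected at this z (z outside [22.5, 43.5]); Merging all regions: only the 25.5×10.5 cube is present, so the union is just that shape — 1 connected region. Overall, the cross-section is a single solid region. The nearest boundary edge runs (0.00, 0.00)→(25.50, 0.00); distance from the point to it = 2.40 mm. The point is inside the cross-section and 2.40 mm from the nearest boundary — more than the 0.8 mm shell width (1 × 0.8), so it's in the infill interior.

infill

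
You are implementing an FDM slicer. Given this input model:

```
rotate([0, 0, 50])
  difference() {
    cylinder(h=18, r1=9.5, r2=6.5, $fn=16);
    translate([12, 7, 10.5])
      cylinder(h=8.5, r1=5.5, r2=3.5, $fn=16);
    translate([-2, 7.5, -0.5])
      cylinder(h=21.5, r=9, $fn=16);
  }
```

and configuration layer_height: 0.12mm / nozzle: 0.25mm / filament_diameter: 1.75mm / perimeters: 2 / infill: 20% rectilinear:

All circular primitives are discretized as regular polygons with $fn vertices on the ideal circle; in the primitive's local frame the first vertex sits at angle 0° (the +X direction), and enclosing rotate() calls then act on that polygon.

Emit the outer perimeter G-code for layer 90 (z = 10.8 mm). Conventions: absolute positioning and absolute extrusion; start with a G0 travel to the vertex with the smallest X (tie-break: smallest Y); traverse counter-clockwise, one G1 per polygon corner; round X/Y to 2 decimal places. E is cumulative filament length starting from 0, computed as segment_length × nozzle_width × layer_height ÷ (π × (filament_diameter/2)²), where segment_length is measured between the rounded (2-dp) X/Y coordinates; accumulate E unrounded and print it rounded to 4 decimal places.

G0 X-5.34 Y-5.41 Z10.80
G1 X-4.95 Y-5.90 E0.0078
G1 X-2.32 Y-7.34 E0.0452
G1 X0.67 Y-7.67 E0.0827
G1 X3.56 Y-6.83 E0.1203
G1 X5.90 Y-4.95 E0.1577
G1 X7.34 Y-2.32 E0.1951
G1 X7.67 Y0.67 E0.2326
G1 X6.83 Y3.56 E0.2702
G1 X4.95 Y5.90 E0.3076
G1 X2.32 Y7.34 E0.3450
G1 X0.91 Y7.50 E0.3627
G1 X0.95 Y7.44 E0.3636
G1 X1.93 Y4.07 E0.4074
G1 X1.55 Y0.58 E0.4512
G1 X-0.14 Y-2.50 E0.4950
G1 X-2.88 Y-4.69 E0.5387
G1 X-5.34 Y-5.41 E0.5707

At z = 10.8 mm: the cone contributes a regular 16-gon of circumradius 7.700 (interpolated between r1=9.5 and r2=6.5 at t=0.600); the cone at (12, 7) (r1=5.5→r2=3.5) has section circumradius 5.429 here — a regular 16-gon; the r=9 cylinder at (-2, 7.5) contributes a regular 16-gon of circumradius 9; After the difference (first − rest): starting from the cone, the cone at (12, 7) misses the remaining region (no effect); the r=9 cylinder at (-2, 7.5) partially overlaps it — only the 89.68 mm² overlap (of its 247.98 mm²) is removed, clipping the outline — 1 connected region; (rotated 50° about Z; rotation is an isometry so areas/perimeters/island counts are preserved). The outline is a single polygon with 17 vertices. Extrusion per mm of travel: 0.25 × 0.12 / (π × 0.875²) = 0.012473. Accumulating E over each segment gives final E = 0.5707.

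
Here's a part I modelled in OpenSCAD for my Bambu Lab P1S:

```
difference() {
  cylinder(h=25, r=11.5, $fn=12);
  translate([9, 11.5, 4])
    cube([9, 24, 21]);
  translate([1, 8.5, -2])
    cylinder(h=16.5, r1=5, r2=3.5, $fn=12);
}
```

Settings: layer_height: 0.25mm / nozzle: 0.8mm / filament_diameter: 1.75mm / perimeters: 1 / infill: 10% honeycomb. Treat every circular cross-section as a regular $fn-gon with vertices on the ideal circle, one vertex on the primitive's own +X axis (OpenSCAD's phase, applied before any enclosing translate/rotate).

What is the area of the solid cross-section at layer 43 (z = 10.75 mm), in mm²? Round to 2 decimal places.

357.05 mm²

At z = 10.75 mm: the r=11.5 cylinder contributes a regular 12-gon of circumradius 11.5 (area = (12/2)·11.500²·sin(360°/12) = 396.75 mm²); the cube at (9, 11.5) (footprint 9×24) is included at this height (area 216.00 mm²); the cone at (1, 8.5): at t=0.773 of its height the radius interpolates to r₁+(r₂−r₁)t = 3.841, giving a regular 12-gon of that circumradius (area = (12/2)·3.841²·sin(360°/12) = 44.26 mm²); Taking the first minus the rest: starting from the r=11.5 cylinder (396.75 mm²), the 9×24 cube at (9, 11.5) misses the remaining region (no effect); the cone at (1, 8.5) partially overlaps it — only the 39.70 mm² overlap (of its 44.26 mm²) is removed, clipping the outline — area = 357.05 mm². Overall, the cross-section is a single solid region. Net area = 357.05 mm².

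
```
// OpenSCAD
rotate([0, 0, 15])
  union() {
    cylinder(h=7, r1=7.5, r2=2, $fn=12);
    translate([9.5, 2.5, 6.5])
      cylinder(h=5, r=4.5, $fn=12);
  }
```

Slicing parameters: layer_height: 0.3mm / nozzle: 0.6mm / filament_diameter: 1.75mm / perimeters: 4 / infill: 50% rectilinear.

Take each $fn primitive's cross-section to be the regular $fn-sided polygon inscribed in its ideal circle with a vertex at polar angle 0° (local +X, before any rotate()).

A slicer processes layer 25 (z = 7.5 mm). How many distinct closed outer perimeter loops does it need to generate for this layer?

At z = 7.5 mm: the cone is not intersected at this z (z outside [0, 7]); the r=4.5 cylinder at (9.5, 2.5) contributes a regular 12-gon of circumradius 4.5; Combining (union): only the r=4.5 cylinder at (9.5, 2.5) is present, so the union is just that shape — 1 connected region; (rotated 15° about Z; rotation is an isometry so areas/perimeters/island counts are preserved). The result has 1 disconnected region.

1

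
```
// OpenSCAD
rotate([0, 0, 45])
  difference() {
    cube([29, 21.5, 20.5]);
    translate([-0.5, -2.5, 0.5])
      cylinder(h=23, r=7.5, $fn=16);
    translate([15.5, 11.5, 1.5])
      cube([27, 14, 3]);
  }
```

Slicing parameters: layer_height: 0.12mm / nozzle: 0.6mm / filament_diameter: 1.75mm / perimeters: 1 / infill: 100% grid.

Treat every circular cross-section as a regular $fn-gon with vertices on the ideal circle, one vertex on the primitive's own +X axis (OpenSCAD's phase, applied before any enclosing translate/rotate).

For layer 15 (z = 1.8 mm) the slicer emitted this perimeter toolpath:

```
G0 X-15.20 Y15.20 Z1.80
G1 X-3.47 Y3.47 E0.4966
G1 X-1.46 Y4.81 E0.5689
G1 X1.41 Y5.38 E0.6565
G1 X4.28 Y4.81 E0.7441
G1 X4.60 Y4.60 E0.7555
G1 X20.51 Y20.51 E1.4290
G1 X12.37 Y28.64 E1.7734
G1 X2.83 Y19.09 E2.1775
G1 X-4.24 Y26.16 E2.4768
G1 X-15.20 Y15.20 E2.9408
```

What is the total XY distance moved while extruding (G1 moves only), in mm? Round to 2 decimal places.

Sum the Euclidean lengths of each G1 segment: total = 98.24 mm.

98.24 mm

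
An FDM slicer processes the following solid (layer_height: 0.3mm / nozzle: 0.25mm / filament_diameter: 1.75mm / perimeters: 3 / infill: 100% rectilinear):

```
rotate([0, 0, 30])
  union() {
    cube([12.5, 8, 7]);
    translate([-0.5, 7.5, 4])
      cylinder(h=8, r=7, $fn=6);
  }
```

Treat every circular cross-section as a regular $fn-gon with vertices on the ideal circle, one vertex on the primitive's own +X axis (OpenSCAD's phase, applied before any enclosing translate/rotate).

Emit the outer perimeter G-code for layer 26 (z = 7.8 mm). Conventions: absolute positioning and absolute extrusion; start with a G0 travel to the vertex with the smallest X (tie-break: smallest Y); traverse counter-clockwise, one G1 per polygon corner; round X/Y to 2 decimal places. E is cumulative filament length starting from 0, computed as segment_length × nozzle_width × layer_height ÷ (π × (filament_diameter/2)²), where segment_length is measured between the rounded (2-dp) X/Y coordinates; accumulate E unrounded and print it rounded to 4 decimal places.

At z = 7.8 mm: the cube is not intersected at this z (z outside [0, 7]); the cylinder at (-0.5, 7.5): section is a regular 6-gon, circumradius r=7; Merging all regions: only the r=7 cylinder at (-0.5, 7.5) is present, so the union is just that shape — 1 connected region; (whole slice rotated 30° about Z — lengths, areas and connectivity unchanged). The outline is a single polygon with 6 vertices. Extrusion per mm of travel: 0.25 × 0.3 / (π × 0.875²) = 0.031181. Accumulating E over each segment gives final E = 1.3099.

G0 X-10.25 Y2.75 Z7.80
G1 X-4.18 Y-0.75 E0.2185
G1 X1.88 Y2.75 E0.4367
G1 X1.88 Y9.75 E0.6550
G1 X-4.18 Y13.25 E0.8732
G1 X-10.25 Y9.75 E1.0917
G1 X-10.25 Y2.75 E1.3099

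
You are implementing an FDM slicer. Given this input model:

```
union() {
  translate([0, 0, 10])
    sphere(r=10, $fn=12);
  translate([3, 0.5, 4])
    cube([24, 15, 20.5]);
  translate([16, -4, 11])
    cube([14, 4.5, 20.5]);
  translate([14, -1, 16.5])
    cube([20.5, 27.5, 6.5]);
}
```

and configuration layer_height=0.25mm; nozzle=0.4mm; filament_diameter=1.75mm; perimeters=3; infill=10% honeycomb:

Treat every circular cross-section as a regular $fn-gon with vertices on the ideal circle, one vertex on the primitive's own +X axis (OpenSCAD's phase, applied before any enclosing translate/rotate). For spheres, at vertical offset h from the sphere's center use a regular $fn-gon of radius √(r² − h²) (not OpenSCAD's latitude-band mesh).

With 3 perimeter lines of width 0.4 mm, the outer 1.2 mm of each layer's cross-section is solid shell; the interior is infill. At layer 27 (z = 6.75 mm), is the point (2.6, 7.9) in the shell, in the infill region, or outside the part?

shell

At z = 6.75 mm: the sphere: section is a regular 12-gon, circumradius = √(r²−h²) = √(10²−3.25²) = 9.457; the 24×15 cube at (3, 0.5) contributes its full rectangle; the cube at (16, -4) does not reach this height (z outside [11, 31.5]); the cube at (14, -1) is not intersected at this z (z outside [16.5, 23]); Taking the union: the regions partially overlap (shared area 36.72 mm²), so overlapping operands fuse into one piece — 1 connected region. Overall, the cross-section is a single solid region. The nearest boundary edge runs (0.00, 9.46)→(3.00, 8.65); distance from the point to it = 0.83 mm. The point is inside the cross-section, 0.83 mm from the nearest boundary — within the 1.2 mm shell band (3 × 0.4).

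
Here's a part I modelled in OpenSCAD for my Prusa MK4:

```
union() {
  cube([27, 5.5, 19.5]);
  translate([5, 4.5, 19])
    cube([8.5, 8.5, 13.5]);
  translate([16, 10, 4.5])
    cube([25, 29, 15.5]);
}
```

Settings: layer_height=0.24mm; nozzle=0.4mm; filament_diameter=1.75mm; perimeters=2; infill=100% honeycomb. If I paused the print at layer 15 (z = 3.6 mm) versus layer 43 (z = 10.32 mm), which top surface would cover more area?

Layer 15 (z = 3.6): the 27×5.5 cube contributes its full rectangle (area 148.50 mm²); the cube at (5, 4.5) is not intersected at this z (z outside [19, 32.5]); the cube at (16, 10) is absent (z outside [4.5, 20]); Combining (union): only the 27×5.5 cube is present, so the union is just that shape — area = 148.50 mm². So its area = 148.50 mm². Layer 43 (z = 10.32): the cube (footprint 27×5.5) is included at this height (area 148.50 mm²); the cube at (5, 4.5) is not intersected at this z (z outside [19, 32.5]); the cube at (16, 10) (footprint 25×29) is included at this height (area 725.00 mm²); Taking the union: the 2 present regions are separate (no shared area or edge), so areas and boundary lengths simply add and each stays a separate island — area = 873.50 mm². So its area = 873.50 mm². Layer 43 is larger (873.50 vs 148.50 mm²).

layer 43 (z = 10.32 mm)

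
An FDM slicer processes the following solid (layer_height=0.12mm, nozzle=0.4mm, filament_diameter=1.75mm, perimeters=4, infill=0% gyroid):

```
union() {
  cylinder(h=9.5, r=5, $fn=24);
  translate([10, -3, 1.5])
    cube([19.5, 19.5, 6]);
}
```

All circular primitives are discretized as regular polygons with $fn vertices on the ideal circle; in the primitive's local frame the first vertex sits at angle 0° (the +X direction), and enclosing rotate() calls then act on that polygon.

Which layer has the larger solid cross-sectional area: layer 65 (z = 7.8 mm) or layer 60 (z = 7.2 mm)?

Layer 65 (z = 7.8): the cylinder: section is a regular 24-gon, circumradius r=5 (area = (24/2)·5.000²·sin(360°/24) = 77.65 mm²); the cube at (10, -3) does not reach this height (z outside [1.5, 7.5]); Merging all regions: only the r=5 cylinder is present, so the union is just that shape — area = 77.65 mm². So its area = 77.65 mm². Layer 60 (z = 7.2): the r=5 cylinder gives a regular 24-gon of circumradius 5 (constant along its height) (area = (24/2)·5.000²·sin(360°/24) = 77.65 mm²); the 19.5×19.5 cube at (10, -3) contributes its full rectangle (area 380.25 mm²); Merging all regions: the 2 present regions are separate (no shared area or edge), so areas and boundary lengths simply add and each stays a separate island — area = 457.90 mm². So its area = 457.90 mm². Layer 60 is larger (457.90 vs 77.65 mm²).

layer 60 (z = 7.2 mm)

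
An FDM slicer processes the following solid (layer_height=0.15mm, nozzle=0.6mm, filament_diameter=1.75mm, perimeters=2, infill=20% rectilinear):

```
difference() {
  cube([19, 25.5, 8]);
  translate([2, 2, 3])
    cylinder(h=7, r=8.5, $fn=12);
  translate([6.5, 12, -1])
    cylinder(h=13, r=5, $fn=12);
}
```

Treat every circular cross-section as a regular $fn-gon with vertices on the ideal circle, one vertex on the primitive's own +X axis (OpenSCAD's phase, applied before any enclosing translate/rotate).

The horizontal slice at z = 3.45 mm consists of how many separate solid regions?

At z = 3.45 mm: the 19×25.5 cube contributes its full rectangle; the cylinder at (2, 2): section is a regular 12-gon, circumradius r=8.5; the r=5 cylinder at (6.5, 12) contributes a regular 12-gon of circumradius 5; Subtracting the remaining from the first: starting from the 19×25.5 cube, the r=8.5 cylinder at (2, 2) partially overlaps it — only the 91.12 mm² overlap (of its 216.75 mm²) is removed, clipping the outline; the r=5 cylinder at (6.5, 12) partially overlaps it — only the 64.43 mm² overlap (of its 75.00 mm²) is removed, clipping the outline — 1 connected region. The result has 1 disconnected region.

1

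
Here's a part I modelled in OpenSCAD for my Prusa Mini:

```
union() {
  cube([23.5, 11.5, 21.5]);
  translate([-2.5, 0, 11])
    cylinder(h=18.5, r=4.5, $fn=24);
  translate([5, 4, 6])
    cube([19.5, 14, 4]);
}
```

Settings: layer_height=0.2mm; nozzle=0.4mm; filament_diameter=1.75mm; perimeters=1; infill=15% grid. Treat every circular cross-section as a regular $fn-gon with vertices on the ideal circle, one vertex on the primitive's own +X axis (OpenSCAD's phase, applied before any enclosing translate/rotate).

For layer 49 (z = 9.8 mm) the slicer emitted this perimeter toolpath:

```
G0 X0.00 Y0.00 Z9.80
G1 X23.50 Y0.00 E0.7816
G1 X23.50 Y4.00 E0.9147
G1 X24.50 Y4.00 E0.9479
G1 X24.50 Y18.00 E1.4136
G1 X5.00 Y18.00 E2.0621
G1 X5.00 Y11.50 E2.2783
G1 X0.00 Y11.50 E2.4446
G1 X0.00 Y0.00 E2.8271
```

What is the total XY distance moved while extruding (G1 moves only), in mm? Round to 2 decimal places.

Sum the Euclidean lengths of each G1 segment: total = 85.00 mm.

85.00 mm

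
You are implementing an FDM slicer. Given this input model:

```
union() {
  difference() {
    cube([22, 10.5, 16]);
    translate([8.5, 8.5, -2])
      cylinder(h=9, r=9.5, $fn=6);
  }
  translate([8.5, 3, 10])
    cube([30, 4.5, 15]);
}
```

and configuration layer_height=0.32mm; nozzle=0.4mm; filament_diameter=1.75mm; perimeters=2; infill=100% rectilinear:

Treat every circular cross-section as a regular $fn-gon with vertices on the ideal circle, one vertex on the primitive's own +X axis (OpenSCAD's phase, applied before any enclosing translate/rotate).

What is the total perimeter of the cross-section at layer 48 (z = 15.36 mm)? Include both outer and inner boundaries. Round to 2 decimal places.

98.00 mm

At z = 15.36 mm: the 22×10.5 cube contributes its full rectangle (perimeter 65.00 mm); the cylinder at (8.5, 8.5) does not reach this height (z outside [-2, 7]); Taking the first minus the rest: none of the subtracted shapes is present at this height, so the 22×10.5 cube is unchanged — boundary = 65.00 mm; the cube at (8.5, 3) (footprint 30×4.5) is included at this height (perimeter 69.00 mm); Taking the union: the regions partially overlap (shared area 60.75 mm²), so the edge portions inside another operand are dropped and the merged outline is re-measured after clipping — boundary = 98.00 mm. Overall, the cross-section is a single solid region. Total boundary length (outer) = 98.00 mm.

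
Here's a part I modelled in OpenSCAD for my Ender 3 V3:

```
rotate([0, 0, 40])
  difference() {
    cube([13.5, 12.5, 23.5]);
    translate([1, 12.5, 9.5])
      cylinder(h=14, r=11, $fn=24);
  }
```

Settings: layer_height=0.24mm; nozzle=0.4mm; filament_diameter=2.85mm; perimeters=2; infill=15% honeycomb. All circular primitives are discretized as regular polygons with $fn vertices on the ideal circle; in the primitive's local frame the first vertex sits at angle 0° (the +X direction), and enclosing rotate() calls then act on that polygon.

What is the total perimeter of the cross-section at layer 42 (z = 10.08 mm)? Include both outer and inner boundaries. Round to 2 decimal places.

At z = 10.08 mm: the cube is present — its section is the full 13.5×12.5 rectangle (perimeter 52.00 mm); the cylinder at (1, 12.5): section is a regular 24-gon, circumradius r=11 (perimeter = 2·24·11.000·sin(180°/24) = 68.92 mm); After the difference (first − rest): starting from the 13.5×12.5 cube, the r=11 cylinder at (1, 12.5) partially overlaps it — only the 104.89 mm² overlap (of its 375.81 mm²) is removed, clipping the outline — boundary = 47.37 mm; (rotated 40° about Z; rotation is an isometry so areas/perimeters/island counts are preserved). Overall, the cross-section is a single solid region. Total boundary length (outer) = 47.37 mm.

47.37 mm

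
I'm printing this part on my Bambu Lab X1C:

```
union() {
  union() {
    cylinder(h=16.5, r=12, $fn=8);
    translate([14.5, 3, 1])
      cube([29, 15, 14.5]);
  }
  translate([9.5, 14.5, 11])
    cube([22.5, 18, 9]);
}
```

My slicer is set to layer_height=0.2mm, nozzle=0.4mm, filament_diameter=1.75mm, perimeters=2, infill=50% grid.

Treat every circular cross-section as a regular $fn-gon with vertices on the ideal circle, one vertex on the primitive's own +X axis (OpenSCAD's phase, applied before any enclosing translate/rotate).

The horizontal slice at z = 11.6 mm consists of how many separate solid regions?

2

At z = 11.6 mm: the r=12 cylinder gives a regular 8-gon of circumradius 12 (constant along its height); the 29×15 cube at (14.5, 3) contributes its full rectangle; Taking the union: the 2 present regions are separate (no shared area or edge), so areas and boundary lengths simply add and each stays a separate island — 2 connected regions; the 22.5×18 cube at (9.5, 14.5) contributes its full rectangle; Combining (union): the regions partially overlap (shared area 61.25 mm²), so overlapping operands fuse into one piece — 2 connected regions. The result has 2 disconnected regions.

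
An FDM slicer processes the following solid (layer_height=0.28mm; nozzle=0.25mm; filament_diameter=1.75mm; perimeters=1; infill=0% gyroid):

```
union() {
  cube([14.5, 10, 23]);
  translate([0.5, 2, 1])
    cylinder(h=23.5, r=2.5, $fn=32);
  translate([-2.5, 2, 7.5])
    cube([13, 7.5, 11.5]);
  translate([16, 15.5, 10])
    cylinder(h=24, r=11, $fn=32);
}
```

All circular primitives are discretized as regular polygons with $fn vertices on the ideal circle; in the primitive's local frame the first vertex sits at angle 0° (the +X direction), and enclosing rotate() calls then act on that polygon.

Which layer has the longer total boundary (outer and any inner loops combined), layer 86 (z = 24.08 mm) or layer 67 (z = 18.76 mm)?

layer 67 (z = 18.76 mm)

Layer 86 (z = 24.08): the cube does not reach this height (z outside [0, 23]); the r=2.5 cylinder at (0.5, 2) gives a regular 32-gon of circumradius 2.5 (constant along its height) (perimeter = 2·32·2.500·sin(180°/32) = 15.68 mm); the cube at (-2.5, 2) does not reach this height (z outside [7.5, 19]); the cylinder at (16, 15.5): section is a regular 32-gon, circumradius r=11 (perimeter = 2·32·11.000·sin(180°/32) = 69.00 mm); Taking the union: the 2 present regions are separate (no shared area or edge), so areas and boundary lengths simply add and each stays a separate island — boundary = 84.69 mm. So its perimeter = 84.69 mm. Layer 67 (z = 18.76): the 14.5×10 cube contributes its full rectangle (perimeter 49.00 mm); the cylinder at (0.5, 2): section is a regular 32-gon, circumradius r=2.5 (perimeter = 2·32·2.500·sin(180°/32) = 15.68 mm); the cube at (-2.5, 2) is present — its section is the full 13×7.5 rectangle (perimeter 41.00 mm); the r=11 cylinder at (16, 15.5) contributes a regular 32-gon of circumradius 11 (perimeter = 2·32·11.000·sin(180°/32) = 69.00 mm); Merging all regions: the regions partially overlap (shared area 122.50 mm²), so the edge portions inside another operand are dropped and the merged outline is re-measured after clipping — boundary = 99.24 mm. So its perimeter = 99.24 mm. Layer 67 is larger (99.24 vs 84.69 mm).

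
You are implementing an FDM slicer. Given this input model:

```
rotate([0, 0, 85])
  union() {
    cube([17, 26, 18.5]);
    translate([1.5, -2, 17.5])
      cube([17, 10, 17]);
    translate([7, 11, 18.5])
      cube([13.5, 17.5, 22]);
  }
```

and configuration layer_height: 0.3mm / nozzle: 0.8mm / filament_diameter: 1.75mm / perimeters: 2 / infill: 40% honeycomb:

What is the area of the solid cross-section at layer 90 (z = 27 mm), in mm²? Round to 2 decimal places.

At z = 27 mm: the cube is absent (z outside [0, 18.5]); the cube at (1.5, -2) is present — its section is the full 17×10 rectangle (area 170.00 mm²); the cube at (7, 11) is present — its section is the full 13.5×17.5 rectangle (area 236.25 mm²); Merging all regions: the 2 present regions are separate (no shared area or edge), so areas and boundary lengths simply add and each stays a separate island — area = 406.25 mm²; (whole slice rotated 85° about Z — lengths, areas and connectivity unchanged). Overall, the cross-section has 2 separate islands. Net area = 406.25 mm².

406.25 mm²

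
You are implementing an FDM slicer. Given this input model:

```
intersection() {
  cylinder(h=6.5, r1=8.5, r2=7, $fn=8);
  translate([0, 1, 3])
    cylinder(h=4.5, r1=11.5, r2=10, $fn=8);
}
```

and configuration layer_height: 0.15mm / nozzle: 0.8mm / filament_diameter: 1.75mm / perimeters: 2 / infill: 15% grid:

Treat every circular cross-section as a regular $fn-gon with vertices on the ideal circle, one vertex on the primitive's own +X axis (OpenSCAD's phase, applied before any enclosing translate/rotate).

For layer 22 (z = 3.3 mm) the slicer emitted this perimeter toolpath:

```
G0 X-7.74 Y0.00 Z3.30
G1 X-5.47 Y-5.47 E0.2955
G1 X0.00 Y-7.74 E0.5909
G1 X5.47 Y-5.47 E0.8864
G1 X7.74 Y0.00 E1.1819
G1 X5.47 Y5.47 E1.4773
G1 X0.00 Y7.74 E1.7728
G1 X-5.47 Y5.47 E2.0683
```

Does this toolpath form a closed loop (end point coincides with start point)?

Start point (G0): (-7.74, 0.00). End point (last G1): the path does not return to the start — open.

no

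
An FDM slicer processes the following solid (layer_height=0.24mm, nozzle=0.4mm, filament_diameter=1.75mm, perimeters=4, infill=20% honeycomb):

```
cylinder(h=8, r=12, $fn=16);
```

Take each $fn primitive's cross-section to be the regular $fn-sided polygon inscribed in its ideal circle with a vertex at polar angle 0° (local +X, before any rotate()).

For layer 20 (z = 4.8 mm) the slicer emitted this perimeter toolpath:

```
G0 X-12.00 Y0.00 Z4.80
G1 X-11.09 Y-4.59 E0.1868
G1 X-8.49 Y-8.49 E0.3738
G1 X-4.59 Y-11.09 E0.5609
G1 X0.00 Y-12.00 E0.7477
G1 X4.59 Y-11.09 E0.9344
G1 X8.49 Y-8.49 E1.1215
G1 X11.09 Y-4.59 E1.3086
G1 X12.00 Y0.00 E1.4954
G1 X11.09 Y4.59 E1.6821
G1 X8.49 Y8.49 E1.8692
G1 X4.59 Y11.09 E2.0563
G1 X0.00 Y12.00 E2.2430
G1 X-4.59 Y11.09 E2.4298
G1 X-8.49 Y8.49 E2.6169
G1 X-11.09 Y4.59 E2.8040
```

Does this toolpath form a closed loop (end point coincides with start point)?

Start point (G0): (-12.00, 0.00). End point (last G1): the path does not return to the start — open.

no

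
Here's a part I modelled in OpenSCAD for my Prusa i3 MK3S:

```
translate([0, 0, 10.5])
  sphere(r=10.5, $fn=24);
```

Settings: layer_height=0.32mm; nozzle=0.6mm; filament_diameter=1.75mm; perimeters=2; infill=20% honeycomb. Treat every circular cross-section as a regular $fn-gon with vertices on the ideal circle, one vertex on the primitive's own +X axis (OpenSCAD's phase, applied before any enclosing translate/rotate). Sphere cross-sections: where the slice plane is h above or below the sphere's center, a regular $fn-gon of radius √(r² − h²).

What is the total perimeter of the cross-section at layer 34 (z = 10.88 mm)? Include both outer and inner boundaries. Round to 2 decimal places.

65.74 mm

At z = 10.88 mm: the r=10.5 sphere slices to a regular 24-gon of circumradius 10.493 (√(r²−h²) with h=0.38 from center) (perimeter = 2·24·10.493·sin(180°/24) = 65.74 mm). Overall, the cross-section is a single solid region. Total boundary length (outer) = 65.74 mm.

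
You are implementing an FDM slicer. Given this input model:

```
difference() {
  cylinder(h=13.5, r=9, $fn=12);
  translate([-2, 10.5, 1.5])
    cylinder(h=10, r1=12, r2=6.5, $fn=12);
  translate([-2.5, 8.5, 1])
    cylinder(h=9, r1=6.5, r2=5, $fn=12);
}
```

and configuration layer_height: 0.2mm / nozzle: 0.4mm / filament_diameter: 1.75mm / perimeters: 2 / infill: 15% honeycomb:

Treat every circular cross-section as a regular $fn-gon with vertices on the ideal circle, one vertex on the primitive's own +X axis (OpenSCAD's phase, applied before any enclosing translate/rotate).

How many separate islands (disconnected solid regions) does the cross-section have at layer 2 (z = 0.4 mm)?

1

At z = 0.4 mm: the r=9 cylinder gives a regular 12-gon of circumradius 9 (constant along its height); the cone at (-2, 10.5) does not reach this height (z outside [1.5, 11.5]); the cone at (-2.5, 8.5) is absent (z outside [1, 10]); Subtracting the remaining from the first: none of the subtracted shapes is present at this height, so the r=9 cylinder is unchanged — 1 connected region. Overall, the cross-section is a single solid region. Island count = 1.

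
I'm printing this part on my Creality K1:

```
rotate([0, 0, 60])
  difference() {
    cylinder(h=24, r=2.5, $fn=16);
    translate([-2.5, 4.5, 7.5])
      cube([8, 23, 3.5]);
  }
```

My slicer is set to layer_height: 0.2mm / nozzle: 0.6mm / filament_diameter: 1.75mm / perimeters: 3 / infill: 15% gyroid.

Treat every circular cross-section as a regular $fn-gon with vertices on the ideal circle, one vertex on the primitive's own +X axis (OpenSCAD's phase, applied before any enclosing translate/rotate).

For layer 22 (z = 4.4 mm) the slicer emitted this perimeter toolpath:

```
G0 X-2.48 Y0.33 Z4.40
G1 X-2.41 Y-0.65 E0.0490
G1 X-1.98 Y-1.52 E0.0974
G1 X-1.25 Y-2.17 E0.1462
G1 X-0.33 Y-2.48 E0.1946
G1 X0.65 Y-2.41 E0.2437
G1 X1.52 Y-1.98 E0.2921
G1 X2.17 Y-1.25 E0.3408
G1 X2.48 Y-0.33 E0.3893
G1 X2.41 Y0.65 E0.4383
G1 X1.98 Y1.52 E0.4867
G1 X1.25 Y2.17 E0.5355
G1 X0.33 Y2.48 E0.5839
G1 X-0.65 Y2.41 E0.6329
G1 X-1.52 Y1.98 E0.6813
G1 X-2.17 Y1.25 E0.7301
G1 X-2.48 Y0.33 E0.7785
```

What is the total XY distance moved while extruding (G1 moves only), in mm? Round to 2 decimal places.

15.60 mm

Sum the Euclidean lengths of each G1 segment: total = 15.60 mm.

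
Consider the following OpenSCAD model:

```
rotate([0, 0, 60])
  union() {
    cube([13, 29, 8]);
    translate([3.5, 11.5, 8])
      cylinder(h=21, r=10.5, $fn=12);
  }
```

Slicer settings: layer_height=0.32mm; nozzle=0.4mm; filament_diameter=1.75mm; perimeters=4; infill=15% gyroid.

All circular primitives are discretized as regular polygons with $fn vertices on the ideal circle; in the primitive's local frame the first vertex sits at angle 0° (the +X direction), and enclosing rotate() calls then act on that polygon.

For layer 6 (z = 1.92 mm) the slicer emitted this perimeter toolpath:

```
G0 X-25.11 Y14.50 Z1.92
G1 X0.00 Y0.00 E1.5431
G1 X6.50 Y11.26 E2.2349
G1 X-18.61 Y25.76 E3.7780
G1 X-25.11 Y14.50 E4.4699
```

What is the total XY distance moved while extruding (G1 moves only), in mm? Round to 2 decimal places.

Sum the Euclidean lengths of each G1 segment: total = 83.99 mm.

83.99 mm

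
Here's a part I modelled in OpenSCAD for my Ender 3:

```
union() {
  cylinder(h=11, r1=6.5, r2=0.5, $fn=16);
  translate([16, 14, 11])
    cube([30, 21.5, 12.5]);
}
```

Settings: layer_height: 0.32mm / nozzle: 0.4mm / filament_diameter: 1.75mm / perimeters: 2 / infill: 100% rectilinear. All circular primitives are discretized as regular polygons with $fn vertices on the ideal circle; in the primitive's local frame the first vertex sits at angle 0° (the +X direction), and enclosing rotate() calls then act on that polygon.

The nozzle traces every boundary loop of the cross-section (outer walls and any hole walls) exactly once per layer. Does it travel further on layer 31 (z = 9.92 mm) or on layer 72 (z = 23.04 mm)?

Layer 31 (z = 9.92): the cone contributes a regular 16-gon of circumradius 1.089 (interpolated between r1=6.5 and r2=0.5 at t=0.902) (perimeter = 2·16·1.089·sin(180°/16) = 6.80 mm); the cube at (16, 14) is not intersected at this z (z outside [11, 23.5]); Combining (union): only the cone is present, so the union is just that shape — boundary = 6.80 mm. So its perimeter = 6.80 mm. Layer 72 (z = 23.04): the cone is absent (z outside [0, 11]); the 30×21.5 cube at (16, 14) contributes its full rectangle (perimeter 103.00 mm); Merging all regions: only the 30×21.5 cube at (16, 14) is present, so the union is just that shape — boundary = 103.00 mm. So its perimeter = 103.00 mm. Layer 72 is larger (103.00 vs 6.80 mm).

layer 72 (z = 23.04 mm)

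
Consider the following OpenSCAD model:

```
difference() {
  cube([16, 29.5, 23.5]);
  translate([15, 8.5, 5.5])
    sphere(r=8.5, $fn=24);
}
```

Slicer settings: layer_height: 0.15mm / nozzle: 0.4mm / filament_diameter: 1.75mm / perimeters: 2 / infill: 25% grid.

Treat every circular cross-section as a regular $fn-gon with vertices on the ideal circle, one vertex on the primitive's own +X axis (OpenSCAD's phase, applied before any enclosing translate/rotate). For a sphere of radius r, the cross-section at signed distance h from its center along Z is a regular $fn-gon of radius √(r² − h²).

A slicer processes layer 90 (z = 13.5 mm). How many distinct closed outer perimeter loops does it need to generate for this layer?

At z = 13.5 mm: the 16×29.5 cube contributes its full rectangle; the r=8.5 sphere at (15, 8.5) slices to a regular 24-gon of circumradius 2.872 (√(r²−h²) with h=8 from center); Taking the first minus the rest: starting from the 16×29.5 cube, the r=8.5 sphere at (15, 8.5) partially overlaps it — only the 18.41 mm² overlap (of its 25.62 mm²) is removed, clipping the outline — 1 connected region. The result has 1 disconnected region.

1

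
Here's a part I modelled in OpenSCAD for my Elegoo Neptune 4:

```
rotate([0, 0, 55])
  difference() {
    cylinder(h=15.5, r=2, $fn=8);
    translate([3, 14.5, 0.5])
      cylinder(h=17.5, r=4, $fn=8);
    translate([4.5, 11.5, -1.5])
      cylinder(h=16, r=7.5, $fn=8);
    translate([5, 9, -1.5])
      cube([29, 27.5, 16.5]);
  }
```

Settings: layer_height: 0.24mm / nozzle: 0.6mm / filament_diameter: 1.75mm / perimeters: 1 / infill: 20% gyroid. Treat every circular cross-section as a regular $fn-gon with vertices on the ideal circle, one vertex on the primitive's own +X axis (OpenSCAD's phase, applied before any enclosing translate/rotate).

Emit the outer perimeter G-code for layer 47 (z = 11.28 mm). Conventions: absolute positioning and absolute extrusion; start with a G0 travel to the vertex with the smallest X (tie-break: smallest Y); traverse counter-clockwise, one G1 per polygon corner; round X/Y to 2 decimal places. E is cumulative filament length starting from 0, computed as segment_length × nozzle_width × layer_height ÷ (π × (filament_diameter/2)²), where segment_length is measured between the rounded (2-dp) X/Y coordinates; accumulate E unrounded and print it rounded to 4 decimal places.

At z = 11.28 mm: the r=2 cylinder contributes a regular 8-gon of circumradius 2; the r=4 cylinder at (3, 14.5) contributes a regular 8-gon of circumradius 4; the r=7.5 cylinder at (4.5, 11.5) contributes a regular 8-gon of circumradius 7.5; the cube at (5, 9) (footprint 29×27.5) is included at this height; Subtracting the remaining from the first: starting from the r=2 cylinder, the r=4 cylinder at (3, 14.5) misses the remaining region (no effect); the r=7.5 cylinder at (4.5, 11.5) misses the remaining region (no effect); the 29×27.5 cube at (5, 9) misses the remaining region (no effect) — 1 connected region; (whole slice rotated 55° about Z — lengths, areas and connectivity unchanged). The outline is a single polygon with 8 vertices. Extrusion per mm of travel: 0.6 × 0.24 / (π × 0.875²) = 0.059868. Accumulating E over each segment gives final E = 0.7338.

G0 X-1.97 Y-0.35 Z11.28
G1 X-1.15 Y-1.64 E0.0915
G1 X0.35 Y-1.97 E0.1835
G1 X1.64 Y-1.15 E0.2750
G1 X1.97 Y0.35 E0.3669
G1 X1.15 Y1.64 E0.4584
G1 X-0.35 Y1.97 E0.5504
G1 X-1.64 Y1.15 E0.6419
G1 X-1.97 Y-0.35 E0.7338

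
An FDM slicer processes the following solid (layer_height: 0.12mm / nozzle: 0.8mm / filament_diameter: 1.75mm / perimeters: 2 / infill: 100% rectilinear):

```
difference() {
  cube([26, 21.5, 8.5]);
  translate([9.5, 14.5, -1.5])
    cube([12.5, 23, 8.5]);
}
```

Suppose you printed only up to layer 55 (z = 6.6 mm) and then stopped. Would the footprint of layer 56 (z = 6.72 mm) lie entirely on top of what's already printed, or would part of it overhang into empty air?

Compare the two slices. At z = 6.6: the cube (footprint 26×21.5) is included at this height (area 559.00 mm²); the 12.5×23 cube at (9.5, 14.5) contributes its full rectangle (area 287.50 mm²); Taking the first minus the rest: starting from the 26×21.5 cube (559.00 mm²), the 12.5×23 cube at (9.5, 14.5) partially overlaps it — only the 87.50 mm² overlap (of its 287.50 mm²) is removed, clipping the outline — area = 471.50 mm². At z = 6.72: the 26×21.5 cube contributes its full rectangle (area 559.00 mm²); the 12.5×23 cube at (9.5, 14.5) contributes its full rectangle (area 287.50 mm²); Subtracting the remaining from the first: starting from the 26×21.5 cube (559.00 mm²), the 12.5×23 cube at (9.5, 14.5) partially overlaps it — only the 87.50 mm² overlap (of its 287.50 mm²) is removed, clipping the outline — area = 471.50 mm². Checking containment: the cross-section at z = 6.72 is a subset of the cross-section at z = 6.6.

entirely on top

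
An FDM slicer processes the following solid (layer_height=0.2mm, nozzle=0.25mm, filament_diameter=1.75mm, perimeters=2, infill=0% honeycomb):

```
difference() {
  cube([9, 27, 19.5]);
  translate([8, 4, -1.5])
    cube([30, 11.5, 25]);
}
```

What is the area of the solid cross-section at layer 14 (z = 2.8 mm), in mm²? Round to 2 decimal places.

231.50 mm²

At z = 2.8 mm: the cube (footprint 9×27) is included at this height (area 243.00 mm²); the 30×11.5 cube at (8, 4) contributes its full rectangle (area 345.00 mm²); Subtracting the remaining from the first: starting from the 9×27 cube (243.00 mm²), the 30×11.5 cube at (8, 4) partially overlaps it — only the 11.50 mm² overlap (of its 345.00 mm²) is removed, clipping the outline — area = 231.50 mm². Overall, the cross-section is a single solid region. Net area = 231.50 mm².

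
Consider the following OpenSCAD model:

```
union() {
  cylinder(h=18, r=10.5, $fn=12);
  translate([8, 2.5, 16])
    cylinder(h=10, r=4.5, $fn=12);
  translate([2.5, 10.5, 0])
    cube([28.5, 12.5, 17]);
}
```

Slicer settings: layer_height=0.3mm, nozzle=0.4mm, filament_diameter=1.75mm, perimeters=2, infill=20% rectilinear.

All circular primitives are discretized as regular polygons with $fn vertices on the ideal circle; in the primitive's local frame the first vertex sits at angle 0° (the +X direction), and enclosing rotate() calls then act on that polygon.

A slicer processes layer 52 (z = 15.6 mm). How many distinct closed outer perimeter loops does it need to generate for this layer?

2

At z = 15.6 mm: the r=10.5 cylinder gives a regular 12-gon of circumradius 10.5 (constant along its height); the cylinder at (8, 2.5) is absent (z outside [16, 26]); the cube at (2.5, 10.5) is present — its section is the full 28.5×12.5 rectangle; Taking the union: the 2 present regions are separate (no shared area or edge), so areas and boundary lengths simply add and each stays a separate island — 2 connected regions. The result has 2 disconnected regions.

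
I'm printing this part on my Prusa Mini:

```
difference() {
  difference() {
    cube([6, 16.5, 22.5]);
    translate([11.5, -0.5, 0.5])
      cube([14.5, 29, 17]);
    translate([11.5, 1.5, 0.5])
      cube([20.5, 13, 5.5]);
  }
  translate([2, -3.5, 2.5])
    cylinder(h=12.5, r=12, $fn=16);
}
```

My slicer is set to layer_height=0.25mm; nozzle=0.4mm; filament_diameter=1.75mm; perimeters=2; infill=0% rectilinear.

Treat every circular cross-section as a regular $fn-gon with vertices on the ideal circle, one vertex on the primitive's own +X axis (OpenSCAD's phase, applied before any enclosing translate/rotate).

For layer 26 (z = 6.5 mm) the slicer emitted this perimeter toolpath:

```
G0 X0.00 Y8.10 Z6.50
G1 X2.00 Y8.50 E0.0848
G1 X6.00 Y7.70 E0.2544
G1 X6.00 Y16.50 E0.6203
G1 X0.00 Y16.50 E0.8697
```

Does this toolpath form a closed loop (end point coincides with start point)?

Start point (G0): (0.00, 8.10). End point (last G1): the path does not return to the start — open.

no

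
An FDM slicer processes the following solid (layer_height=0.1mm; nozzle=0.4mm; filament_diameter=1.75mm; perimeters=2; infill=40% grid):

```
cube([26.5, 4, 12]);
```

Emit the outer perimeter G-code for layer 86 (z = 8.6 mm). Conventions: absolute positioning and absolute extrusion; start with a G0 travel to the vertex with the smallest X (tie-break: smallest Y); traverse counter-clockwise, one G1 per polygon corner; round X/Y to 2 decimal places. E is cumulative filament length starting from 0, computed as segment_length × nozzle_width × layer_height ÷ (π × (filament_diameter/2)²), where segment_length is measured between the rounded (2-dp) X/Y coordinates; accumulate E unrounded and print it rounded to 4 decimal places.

G0 X0.00 Y0.00 Z8.60
G1 X26.50 Y0.00 E0.4407
G1 X26.50 Y4.00 E0.5072
G1 X0.00 Y4.00 E0.9479
G1 X0.00 Y0.00 E1.0144

At z = 8.6 mm: the cube (footprint 26.5×4) is included at this height. The outline is a single polygon with 4 vertices. Extrusion per mm of travel: 0.4 × 0.1 / (π × 0.875²) = 0.016630. Accumulating E over each segment gives final E = 1.0144.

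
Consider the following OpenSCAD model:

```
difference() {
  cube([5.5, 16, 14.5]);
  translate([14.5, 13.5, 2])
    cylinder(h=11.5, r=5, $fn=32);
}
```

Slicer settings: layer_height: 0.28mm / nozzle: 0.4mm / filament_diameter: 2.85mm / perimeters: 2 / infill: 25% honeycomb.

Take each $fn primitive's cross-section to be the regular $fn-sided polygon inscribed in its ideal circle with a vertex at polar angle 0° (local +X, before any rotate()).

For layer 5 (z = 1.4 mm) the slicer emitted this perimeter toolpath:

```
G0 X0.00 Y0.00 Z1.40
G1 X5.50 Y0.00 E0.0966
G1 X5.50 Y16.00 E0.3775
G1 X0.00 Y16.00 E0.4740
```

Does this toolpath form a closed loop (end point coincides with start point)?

no

Start point (G0): (0.00, 0.00). End point (last G1): the path does not return to the start — open.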